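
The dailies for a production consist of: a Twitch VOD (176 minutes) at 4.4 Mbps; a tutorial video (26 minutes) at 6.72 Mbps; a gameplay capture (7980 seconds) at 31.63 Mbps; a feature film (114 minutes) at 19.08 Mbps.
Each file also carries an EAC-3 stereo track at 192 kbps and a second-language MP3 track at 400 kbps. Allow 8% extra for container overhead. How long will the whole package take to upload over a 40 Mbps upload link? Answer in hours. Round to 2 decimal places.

Audio total: 192 + 400 = 592 kbps = 0.592 Mbps.
Twitch VOD: 4.992 Mbps × 10560 s × 1.08 = 56932.8 Mb
tutorial video: 7.312 Mbps × 1560 s × 1.08 = 12319.3 Mb
gameplay capture: 32.222 Mbps × 7980 s × 1.08 = 277702.1 Mb
feature film: 19.672 Mbps × 6840 s × 1.08 = 145321.0 Mb
Total: 492275.1 Mb = 61534.4 MB.
At 40 Mbps: 492275.1 / 40 = 12307 s ≈ 3.42 hours.

3.42 hours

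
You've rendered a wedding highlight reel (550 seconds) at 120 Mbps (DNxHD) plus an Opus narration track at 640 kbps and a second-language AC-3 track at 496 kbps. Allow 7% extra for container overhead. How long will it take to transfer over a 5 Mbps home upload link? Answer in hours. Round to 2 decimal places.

3.96 hours

Audio total: 640 + 496 = 1136 kbps = 1.136 Mbps.
Total bitrate: 121.136 Mbps.
File: 121.136 Mbps × 550 s = 66624.8 Mb.
With 7% container overhead: ×1.07. → 71288.5 Mb.
At 5 Mbps: 71288.5 / 5 = 14257.7 s ≈ 3.96 hours.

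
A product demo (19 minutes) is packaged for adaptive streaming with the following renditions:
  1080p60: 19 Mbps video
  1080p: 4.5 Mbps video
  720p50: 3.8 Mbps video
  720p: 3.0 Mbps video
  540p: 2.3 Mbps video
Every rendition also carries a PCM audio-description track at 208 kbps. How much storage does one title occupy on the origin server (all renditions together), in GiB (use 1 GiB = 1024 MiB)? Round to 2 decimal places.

19 min = 1140 s
Audio: 208 kbps = 0.208 Mbps.
Sum of rendition bitrates: (19+0.208) + (4.5+0.208) + (3.8+0.208) + (3.0+0.208) + (2.3+0.208) = 33.640 Mbps.
× 1140 s = 38,350 Mb = 4,794 MB = 4.464 GiB.

4.46 GiB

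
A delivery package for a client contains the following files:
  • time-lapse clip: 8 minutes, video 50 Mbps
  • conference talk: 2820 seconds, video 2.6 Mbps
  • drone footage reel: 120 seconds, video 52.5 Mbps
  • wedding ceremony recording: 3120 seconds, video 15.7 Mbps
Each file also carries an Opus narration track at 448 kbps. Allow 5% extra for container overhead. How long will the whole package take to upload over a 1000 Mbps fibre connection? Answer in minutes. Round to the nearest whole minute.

2 minutes

Audio: 448 kbps = 0.448 Mbps.
time-lapse clip: 50.448 Mbps × 480 s × 1.05 = 25425.8 Mb
conference talk: 3.048 Mbps × 2820 s × 1.05 = 9025.1 Mb
drone footage reel: 52.948 Mbps × 120 s × 1.05 = 6671.4 Mb
wedding ceremony recording: 16.148 Mbps × 3120 s × 1.05 = 52900.8 Mb
Total: 94023.2 Mb = 11752.9 MB.
At 1000 Mbps: 94023.2 / 1000 = 94 s ≈ 1.57 minutes.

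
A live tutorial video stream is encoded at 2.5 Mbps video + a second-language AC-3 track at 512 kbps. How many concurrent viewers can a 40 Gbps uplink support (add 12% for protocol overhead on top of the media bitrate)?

11857

Audio: 512 kbps = 0.512 Mbps.
Per-viewer media rate: 3.012 Mbps.
On the wire with 12% overhead: 3.373 Mbps.
40 Gbps = 40,000 Mbps; 40,000 / 3.373 = 11857.33 → 11857 viewers.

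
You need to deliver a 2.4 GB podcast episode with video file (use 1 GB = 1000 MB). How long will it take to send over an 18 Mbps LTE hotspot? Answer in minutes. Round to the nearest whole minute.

File: 2.4 GB = 19200.0 Mb.
At 18 Mbps: 19200.0 / 18 = 1066.7 s ≈ 17.8 minutes.

18 minutes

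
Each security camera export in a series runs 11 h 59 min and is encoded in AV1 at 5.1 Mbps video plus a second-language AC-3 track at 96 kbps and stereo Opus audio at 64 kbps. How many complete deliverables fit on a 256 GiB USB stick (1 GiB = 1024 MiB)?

9

11 h 59 min = 719 min = 43140 s
Audio total: 96 + 64 = 160 kbps = 0.160 Mbps.
Total bitrate: 5.260 Mbps.
Per item: 5.260 Mbps × 43140 s = 226,916 Mb = 28,365 MB.
Capacity: 256 GiB = 2,199,023 Mb; 9.69 items → 9 complete.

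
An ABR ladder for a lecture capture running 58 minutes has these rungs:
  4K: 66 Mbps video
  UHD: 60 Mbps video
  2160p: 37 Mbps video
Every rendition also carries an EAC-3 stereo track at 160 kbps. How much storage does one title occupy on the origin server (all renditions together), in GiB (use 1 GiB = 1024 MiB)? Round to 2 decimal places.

58 min = 3480 s
Audio: 160 kbps = 0.160 Mbps.
Sum of rendition bitrates: (66+0.160) + (60+0.160) + (37+0.160) = 163.480 Mbps.
× 3480 s = 568,910 Mb = 71,114 MB = 66.23 GiB.

66.23 GiB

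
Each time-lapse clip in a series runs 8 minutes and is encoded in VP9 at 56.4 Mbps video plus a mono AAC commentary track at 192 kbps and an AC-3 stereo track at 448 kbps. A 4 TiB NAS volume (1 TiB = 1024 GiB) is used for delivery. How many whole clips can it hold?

8 min = 480 s
Audio total: 192 + 448 = 640 kbps = 0.640 Mbps.
Total bitrate: 57.040 Mbps.
Per item: 57.040 Mbps × 480 s = 27,379 Mb = 3,422 MB.
Capacity: 4 TiB = 35,184,372 Mb; 1285.08 items → 1285 complete.

1285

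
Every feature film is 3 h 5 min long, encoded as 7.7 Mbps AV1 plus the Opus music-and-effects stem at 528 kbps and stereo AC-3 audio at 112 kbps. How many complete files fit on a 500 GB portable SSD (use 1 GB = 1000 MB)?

3 h 5 min = 185 min = 11100 s
Audio total: 528 + 112 = 640 kbps = 0.640 Mbps.
Total bitrate: 8.340 Mbps.
Per item: 8.340 Mbps × 11100 s = 92,574 Mb = 11,572 MB.
Capacity: 500 GB = 4,000,000 Mb; 43.21 items → 43 complete.

43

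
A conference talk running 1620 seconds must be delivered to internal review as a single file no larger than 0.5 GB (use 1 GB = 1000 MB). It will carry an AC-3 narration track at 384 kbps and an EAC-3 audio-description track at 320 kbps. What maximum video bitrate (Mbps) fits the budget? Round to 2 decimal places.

Budget: 0.5 GB = 4000.0 Mb.
Total bitrate budget: 4000.0 Mb / 1620 s = 2.469 Mbps.
Audio total: 384 + 320 = 704 kbps = 0.704 Mbps.
Video: 2.469 − 0.704 = 1.765 Mbps.

1.77 Mbps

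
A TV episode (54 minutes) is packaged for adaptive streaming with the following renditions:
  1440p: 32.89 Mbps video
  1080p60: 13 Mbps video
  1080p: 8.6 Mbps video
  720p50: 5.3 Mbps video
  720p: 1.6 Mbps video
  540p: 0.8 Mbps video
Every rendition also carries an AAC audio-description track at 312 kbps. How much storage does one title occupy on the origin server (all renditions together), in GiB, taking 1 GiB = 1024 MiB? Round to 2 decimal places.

24.16 GiB

54 min = 3240 s
Audio: 312 kbps = 0.312 Mbps.
Sum of rendition bitrates: (32.89+0.312) + (13+0.312) + (8.6+0.312) + (5.3+0.312) + (1.6+0.312) + (0.8+0.312) = 64.062 Mbps.
× 3240 s = 207,561 Mb = 25,945 MB = 24.16 GiB.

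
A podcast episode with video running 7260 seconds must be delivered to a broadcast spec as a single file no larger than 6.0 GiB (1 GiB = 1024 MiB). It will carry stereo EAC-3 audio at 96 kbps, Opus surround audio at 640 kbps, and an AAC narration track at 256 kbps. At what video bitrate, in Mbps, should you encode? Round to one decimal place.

6.1 Mbps

Budget: 6.0 GiB = 51539.6 Mb.
Total bitrate budget: 51539.6 Mb / 7260 s = 7.099 Mbps.
Audio total: 96 + 640 + 256 = 992 kbps = 0.992 Mbps.
Video: 7.099 − 0.992 = 6.107 Mbps.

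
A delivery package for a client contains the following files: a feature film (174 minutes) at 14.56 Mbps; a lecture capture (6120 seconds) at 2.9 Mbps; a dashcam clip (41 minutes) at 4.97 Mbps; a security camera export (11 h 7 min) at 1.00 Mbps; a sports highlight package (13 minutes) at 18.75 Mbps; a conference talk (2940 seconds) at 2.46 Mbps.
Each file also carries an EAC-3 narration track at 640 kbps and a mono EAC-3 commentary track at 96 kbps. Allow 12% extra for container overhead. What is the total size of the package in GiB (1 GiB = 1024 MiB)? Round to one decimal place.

37.8 GiB

Audio total: 640 + 96 = 736 kbps = 0.736 Mbps.
feature film: 15.296 Mbps × 10440 s × 1.12 = 178853.1 Mb
lecture capture: 3.636 Mbps × 6120 s × 1.12 = 24922.6 Mb
dashcam clip: 5.706 Mbps × 2460 s × 1.12 = 15721.2 Mb
security camera export: 1.736 Mbps × 40020 s × 1.12 = 77811.7 Mb
sports highlight package: 19.486 Mbps × 780 s × 1.12 = 17023.0 Mb
conference talk: 3.196 Mbps × 2940 s × 1.12 = 10523.8 Mb
Total: 324855.3 Mb = 40606.9 MB.
= 37.82 GiB.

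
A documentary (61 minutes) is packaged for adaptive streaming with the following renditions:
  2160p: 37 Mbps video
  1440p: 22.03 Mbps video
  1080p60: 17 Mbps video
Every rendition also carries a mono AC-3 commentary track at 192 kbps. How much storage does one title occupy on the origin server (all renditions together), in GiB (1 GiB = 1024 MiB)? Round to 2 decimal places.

32.64 GiB

61 min = 3660 s
Audio: 192 kbps = 0.192 Mbps.
Sum of rendition bitrates: (37+0.192) + (22.03+0.192) + (17+0.192) = 76.606 Mbps.
× 3660 s = 280,378 Mb = 35,047 MB = 32.64 GiB.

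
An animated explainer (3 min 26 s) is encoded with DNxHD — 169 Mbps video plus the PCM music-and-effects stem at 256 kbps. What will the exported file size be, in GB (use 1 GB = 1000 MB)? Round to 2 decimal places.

4.36 GB

3 min 26 s = 206 s
Audio: 256 kbps = 0.256 Mbps.
Total bitrate: 169 + 0.256 = 169.256 Mbps.
Stream data: 169.256 Mbps × 206 s = 34866.7 Mb.
34,867 Mb ÷ 8 = 4,358 MB → 4.358 GB.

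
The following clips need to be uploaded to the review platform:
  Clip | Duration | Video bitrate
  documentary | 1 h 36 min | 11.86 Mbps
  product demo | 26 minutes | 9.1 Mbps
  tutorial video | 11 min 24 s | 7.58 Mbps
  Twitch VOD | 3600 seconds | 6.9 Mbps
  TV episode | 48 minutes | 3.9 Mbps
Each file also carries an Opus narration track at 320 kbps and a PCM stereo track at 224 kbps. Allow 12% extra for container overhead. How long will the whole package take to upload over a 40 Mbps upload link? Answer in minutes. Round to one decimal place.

61.4 minutes

Audio total: 320 + 224 = 544 kbps = 0.544 Mbps.
documentary: 12.404 Mbps × 5760 s × 1.12 = 80020.7 Mb
product demo: 9.644 Mbps × 1560 s × 1.12 = 16850.0 Mb
tutorial video: 8.124 Mbps × 684 s × 1.12 = 6223.6 Mb
Twitch VOD: 7.444 Mbps × 3600 s × 1.12 = 30014.2 Mb
TV episode: 4.444 Mbps × 2880 s × 1.12 = 14334.6 Mb
Total: 147443.1 Mb = 18430.4 MB.
At 40 Mbps: 147443.1 / 40 = 3686 s ≈ 61.4 minutes.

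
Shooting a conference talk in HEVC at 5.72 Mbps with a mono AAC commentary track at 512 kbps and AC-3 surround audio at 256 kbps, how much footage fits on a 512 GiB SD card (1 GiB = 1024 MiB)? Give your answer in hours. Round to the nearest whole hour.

188 hours

Audio total: 512 + 256 = 768 kbps = 0.768 Mbps.
Total bitrate: 5.72 + 0.768 = 6.488 Mbps.
Capacity: 512 GiB = 4,398,047 Mb.
Recording time: 4,398,047 / 6.488 = 677,874 s ≈ 188 hours.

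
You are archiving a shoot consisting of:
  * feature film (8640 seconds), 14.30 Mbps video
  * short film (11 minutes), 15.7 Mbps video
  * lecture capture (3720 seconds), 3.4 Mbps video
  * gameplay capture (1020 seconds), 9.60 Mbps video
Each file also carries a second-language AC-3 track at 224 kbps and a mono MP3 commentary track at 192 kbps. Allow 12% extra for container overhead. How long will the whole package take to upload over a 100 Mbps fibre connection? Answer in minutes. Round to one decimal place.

Audio total: 224 + 192 = 416 kbps = 0.416 Mbps.
feature film: 14.716 Mbps × 8640 s × 1.12 = 142403.8 Mb
short film: 16.116 Mbps × 660 s × 1.12 = 11912.9 Mb
lecture capture: 3.816 Mbps × 3720 s × 1.12 = 15899.0 Mb
gameplay capture: 10.016 Mbps × 1020 s × 1.12 = 11442.3 Mb
Total: 181658.0 Mb = 22707.2 MB.
At 100 Mbps: 181658.0 / 100 = 1817 s ≈ 30.3 minutes.

30.3 minutes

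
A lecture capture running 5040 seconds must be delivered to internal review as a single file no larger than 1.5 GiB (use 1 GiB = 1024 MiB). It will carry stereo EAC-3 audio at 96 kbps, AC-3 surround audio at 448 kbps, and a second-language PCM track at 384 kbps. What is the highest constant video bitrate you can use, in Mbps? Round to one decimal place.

1.6 Mbps

Budget: 1.5 GiB = 12884.9 Mb.
Total bitrate budget: 12884.9 Mb / 5040 s = 2.557 Mbps.
Audio total: 96 + 448 + 384 = 928 kbps = 0.928 Mbps.
Video: 2.557 − 0.928 = 1.629 Mbps.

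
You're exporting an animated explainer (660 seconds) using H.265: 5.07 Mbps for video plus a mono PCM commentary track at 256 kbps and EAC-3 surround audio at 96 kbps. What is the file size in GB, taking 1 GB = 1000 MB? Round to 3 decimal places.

Audio total: 256 + 96 = 352 kbps = 0.352 Mbps.
Total bitrate: 5.07 + 0.352 = 5.422 Mbps.
Stream data: 5.422 Mbps × 660 s = 3578.5 Mb.
3,579 Mb ÷ 8 = 447.3 MB → 0.4473 GB.

0.447 GB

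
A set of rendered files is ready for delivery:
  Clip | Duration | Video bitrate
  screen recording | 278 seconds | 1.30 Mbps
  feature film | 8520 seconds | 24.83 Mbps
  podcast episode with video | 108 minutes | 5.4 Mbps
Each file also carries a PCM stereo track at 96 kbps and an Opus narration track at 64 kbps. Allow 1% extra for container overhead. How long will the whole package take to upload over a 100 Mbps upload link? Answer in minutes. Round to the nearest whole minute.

Audio total: 96 + 64 = 160 kbps = 0.160 Mbps.
screen recording: 1.460 Mbps × 278 s × 1.01 = 409.9 Mb
feature film: 24.990 Mbps × 8520 s × 1.01 = 215043.9 Mb
podcast episode with video: 5.560 Mbps × 6480 s × 1.01 = 36389.1 Mb
Total: 251843.0 Mb = 31480.4 MB.
At 100 Mbps: 251843.0 / 100 = 2518 s ≈ 42 minutes.

42 minutes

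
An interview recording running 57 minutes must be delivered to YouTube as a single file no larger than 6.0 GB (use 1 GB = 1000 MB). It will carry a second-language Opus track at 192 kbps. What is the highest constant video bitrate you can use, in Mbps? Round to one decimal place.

13.8 Mbps

Budget: 6.0 GB = 48000.0 Mb.
57 min = 3420 s
Total bitrate budget: 48000.0 Mb / 3420 s = 14.035 Mbps.
Audio: 192 kbps = 0.192 Mbps.
Video: 14.035 − 0.192 = 13.843 Mbps.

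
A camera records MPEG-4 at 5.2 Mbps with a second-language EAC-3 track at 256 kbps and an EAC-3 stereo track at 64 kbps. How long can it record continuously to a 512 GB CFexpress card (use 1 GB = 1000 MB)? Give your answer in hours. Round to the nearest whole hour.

206 hours

Audio total: 256 + 64 = 320 kbps = 0.320 Mbps.
Total bitrate: 5.2 + 0.320 = 5.520 Mbps.
Capacity: 512 GB = 4,096,000 Mb.
Recording time: 4,096,000 / 5.520 = 742,029 s ≈ 206 hours.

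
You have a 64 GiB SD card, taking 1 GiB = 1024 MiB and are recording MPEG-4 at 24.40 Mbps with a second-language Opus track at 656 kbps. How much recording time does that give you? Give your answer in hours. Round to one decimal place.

6.1 hours

Audio: 656 kbps = 0.656 Mbps.
Total bitrate: 24.40 + 0.656 = 25.056 Mbps.
Capacity: 64 GiB = 549,756 Mb.
Recording time: 549,756 / 25.056 = 21,941 s ≈ 6.09 hours.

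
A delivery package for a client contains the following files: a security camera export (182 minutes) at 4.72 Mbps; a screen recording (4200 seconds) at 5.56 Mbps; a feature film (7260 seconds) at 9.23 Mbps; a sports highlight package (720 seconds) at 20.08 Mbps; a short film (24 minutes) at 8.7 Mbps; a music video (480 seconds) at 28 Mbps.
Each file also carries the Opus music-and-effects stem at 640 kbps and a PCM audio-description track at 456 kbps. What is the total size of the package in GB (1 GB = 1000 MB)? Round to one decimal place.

Audio total: 640 + 456 = 1096 kbps = 1.096 Mbps.
security camera export: 5.816 Mbps × 10920 s = 63510.7 Mb
screen recording: 6.656 Mbps × 4200 s = 27955.2 Mb
feature film: 10.326 Mbps × 7260 s = 74966.8 Mb
sports highlight package: 21.176 Mbps × 720 s = 15246.7 Mb
short film: 9.796 Mbps × 1440 s = 14106.2 Mb
music video: 29.096 Mbps × 480 s = 13966.1 Mb
Total: 209751.7 Mb = 26219.0 MB.
= 26.22 GB.

26.2 GB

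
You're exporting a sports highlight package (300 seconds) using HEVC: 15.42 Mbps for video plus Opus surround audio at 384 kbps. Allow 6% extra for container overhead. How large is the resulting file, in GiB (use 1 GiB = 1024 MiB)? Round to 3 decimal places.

0.585 GiB

Audio: 384 kbps = 0.384 Mbps.
Total bitrate: 15.42 + 0.384 = 15.804 Mbps.
Stream data: 15.804 Mbps × 300 s = 4741.2 Mb.
With 6% container overhead: ×1.06.
5,026 Mb = 628,209,000 bytes ÷ 1,073,741,824 = 0.5851 GiB.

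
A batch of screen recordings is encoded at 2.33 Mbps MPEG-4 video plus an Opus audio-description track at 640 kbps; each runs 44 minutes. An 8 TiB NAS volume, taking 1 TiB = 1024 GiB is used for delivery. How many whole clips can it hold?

44 min = 2640 s
Audio: 640 kbps = 0.640 Mbps.
Total bitrate: 2.970 Mbps.
Per item: 2.970 Mbps × 2640 s = 7,841 Mb = 980.1 MB.
Capacity: 8 TiB = 70,368,744 Mb; 8974.69 items → 8974 complete.

8974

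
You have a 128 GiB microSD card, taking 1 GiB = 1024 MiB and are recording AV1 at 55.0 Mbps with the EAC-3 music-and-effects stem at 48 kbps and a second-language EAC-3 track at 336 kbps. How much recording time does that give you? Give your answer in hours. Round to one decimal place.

Audio total: 48 + 336 = 384 kbps = 0.384 Mbps.
Total bitrate: 55.0 + 0.384 = 55.384 Mbps.
Capacity: 128 GiB = 1,099,512 Mb.
Recording time: 1,099,512 / 55.384 = 19,853 s ≈ 5.51 hours.

5.5 hours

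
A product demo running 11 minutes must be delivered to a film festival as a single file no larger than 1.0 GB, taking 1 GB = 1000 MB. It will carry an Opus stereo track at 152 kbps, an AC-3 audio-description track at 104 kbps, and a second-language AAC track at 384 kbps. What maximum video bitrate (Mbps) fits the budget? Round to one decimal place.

11.5 Mbps

Budget: 1.0 GB = 8000.0 Mb.
11 min = 660 s
Total bitrate budget: 8000.0 Mb / 660 s = 12.121 Mbps.
Audio total: 152 + 104 + 384 = 640 kbps = 0.640 Mbps.
Video: 12.121 − 0.640 = 11.481 Mbps.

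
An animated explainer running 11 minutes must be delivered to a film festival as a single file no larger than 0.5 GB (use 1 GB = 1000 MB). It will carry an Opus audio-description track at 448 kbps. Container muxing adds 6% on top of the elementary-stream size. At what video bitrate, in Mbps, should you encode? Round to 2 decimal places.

Budget: 0.5 GB = 4000.0 Mb.
Stream payload after overhead: 4000.0 / 1.06 = 3773.6 Mb.
11 min = 660 s
Total bitrate budget: 3773.6 Mb / 660 s = 5.718 Mbps.
Audio: 448 kbps = 0.448 Mbps.
Video: 5.718 − 0.448 = 5.270 Mbps.

5.27 Mbps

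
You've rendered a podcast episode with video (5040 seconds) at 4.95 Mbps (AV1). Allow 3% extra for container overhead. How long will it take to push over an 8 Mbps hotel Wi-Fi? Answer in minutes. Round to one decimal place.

53.5 minutes

File: 4.950 Mbps × 5040 s = 24948.0 Mb.
With 3% container overhead: ×1.03. → 25696.4 Mb.
At 8 Mbps: 25696.4 / 8 = 3212.1 s ≈ 53.5 minutes.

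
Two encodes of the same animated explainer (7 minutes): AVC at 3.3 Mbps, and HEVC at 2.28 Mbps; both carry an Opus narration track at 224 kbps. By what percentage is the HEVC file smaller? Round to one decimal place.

7 min = 420 s
Audio: 224 kbps = 0.224 Mbps.
AVC: 3.524 Mbps × 420 s = 1480.1 Mb = 176.439 MiB.
HEVC: 2.504 Mbps × 420 s = 1051.7 Mb = 125.370 MiB.
Reduction: (1 − 125.370/176.439) × 100 = 28.94%.

28.9%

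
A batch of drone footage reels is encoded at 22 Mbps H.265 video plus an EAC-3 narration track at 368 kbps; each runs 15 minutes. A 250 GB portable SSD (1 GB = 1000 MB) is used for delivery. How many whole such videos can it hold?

99

15 min = 900 s
Audio: 368 kbps = 0.368 Mbps.
Total bitrate: 22.368 Mbps.
Per item: 22.368 Mbps × 900 s = 20,131 Mb = 2,516 MB.
Capacity: 250 GB = 2,000,000 Mb; 99.35 items → 99 complete.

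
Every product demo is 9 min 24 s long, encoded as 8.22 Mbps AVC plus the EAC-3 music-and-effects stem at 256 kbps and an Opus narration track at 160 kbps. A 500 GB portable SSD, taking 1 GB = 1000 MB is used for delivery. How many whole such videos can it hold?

821

9 min 24 s = 564 s
Audio total: 256 + 160 = 416 kbps = 0.416 Mbps.
Total bitrate: 8.636 Mbps.
Per item: 8.636 Mbps × 564 s = 4,871 Mb = 608.8 MB.
Capacity: 500 GB = 4,000,000 Mb; 821.24 items → 821 complete.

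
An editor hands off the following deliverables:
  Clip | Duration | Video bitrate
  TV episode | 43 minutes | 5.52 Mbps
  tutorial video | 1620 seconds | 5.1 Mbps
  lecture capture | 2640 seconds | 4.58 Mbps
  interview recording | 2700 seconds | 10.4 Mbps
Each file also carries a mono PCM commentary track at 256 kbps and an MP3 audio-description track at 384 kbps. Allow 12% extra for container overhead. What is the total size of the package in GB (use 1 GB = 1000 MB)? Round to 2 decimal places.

9.63 GB

Audio total: 256 + 384 = 640 kbps = 0.640 Mbps.
TV episode: 6.160 Mbps × 2580 s × 1.12 = 17799.9 Mb
tutorial video: 5.740 Mbps × 1620 s × 1.12 = 10414.7 Mb
lecture capture: 5.220 Mbps × 2640 s × 1.12 = 15434.5 Mb
interview recording: 11.040 Mbps × 2700 s × 1.12 = 33385.0 Mb
Total: 77034.0 Mb = 9629.3 MB.
= 9.629 GB.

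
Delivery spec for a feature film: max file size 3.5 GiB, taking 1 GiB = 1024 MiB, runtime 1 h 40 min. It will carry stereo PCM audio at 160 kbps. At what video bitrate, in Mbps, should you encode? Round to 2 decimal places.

4.85 Mbps

Budget: 3.5 GiB = 30064.8 Mb.
1 h 40 min = 100 min = 6000 s
Total bitrate budget: 30064.8 Mb / 6000 s = 5.011 Mbps.
Audio: 160 kbps = 0.160 Mbps.
Video: 5.011 − 0.160 = 4.851 Mbps.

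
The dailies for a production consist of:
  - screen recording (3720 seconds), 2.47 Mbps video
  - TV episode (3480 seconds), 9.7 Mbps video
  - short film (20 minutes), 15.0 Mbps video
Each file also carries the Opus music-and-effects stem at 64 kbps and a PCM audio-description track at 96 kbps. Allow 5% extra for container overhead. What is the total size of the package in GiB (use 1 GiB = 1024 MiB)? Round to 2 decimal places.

7.61 GiB

Audio total: 64 + 96 = 160 kbps = 0.160 Mbps.
screen recording: 2.630 Mbps × 3720 s × 1.05 = 10272.8 Mb
TV episode: 9.860 Mbps × 3480 s × 1.05 = 36028.4 Mb
short film: 15.160 Mbps × 1200 s × 1.05 = 19101.6 Mb
Total: 65402.8 Mb = 8175.4 MB.
= 7.614 GiB.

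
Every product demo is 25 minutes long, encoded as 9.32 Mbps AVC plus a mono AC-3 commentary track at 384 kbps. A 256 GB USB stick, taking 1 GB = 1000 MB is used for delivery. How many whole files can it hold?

140

25 min = 1500 s
Audio: 384 kbps = 0.384 Mbps.
Total bitrate: 9.704 Mbps.
Per item: 9.704 Mbps × 1500 s = 14,556 Mb = 1,820 MB.
Capacity: 256 GB = 2,048,000 Mb; 140.70 items → 140 complete.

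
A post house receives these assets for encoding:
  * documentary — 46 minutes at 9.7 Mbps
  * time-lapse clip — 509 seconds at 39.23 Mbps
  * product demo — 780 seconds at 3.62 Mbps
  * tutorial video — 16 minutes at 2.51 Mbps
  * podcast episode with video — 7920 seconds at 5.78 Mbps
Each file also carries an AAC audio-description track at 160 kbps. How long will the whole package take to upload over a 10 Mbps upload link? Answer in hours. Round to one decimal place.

2.8 hours

Audio: 160 kbps = 0.160 Mbps.
documentary: 9.860 Mbps × 2760 s = 27213.6 Mb
time-lapse clip: 39.390 Mbps × 509 s = 20049.5 Mb
product demo: 3.780 Mbps × 780 s = 2948.4 Mb
tutorial video: 2.670 Mbps × 960 s = 2563.2 Mb
podcast episode with video: 5.940 Mbps × 7920 s = 47044.8 Mb
Total: 99819.5 Mb = 12477.4 MB.
At 10 Mbps: 99819.5 / 10 = 9982 s ≈ 2.77 hours.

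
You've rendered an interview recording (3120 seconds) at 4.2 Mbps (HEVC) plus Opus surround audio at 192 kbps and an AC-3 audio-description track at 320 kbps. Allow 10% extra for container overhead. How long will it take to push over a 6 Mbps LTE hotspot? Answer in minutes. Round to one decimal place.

Audio total: 192 + 320 = 512 kbps = 0.512 Mbps.
Total bitrate: 4.712 Mbps.
File: 4.712 Mbps × 3120 s = 14701.4 Mb.
With 10% container overhead: ×1.10. → 16171.6 Mb.
At 6 Mbps: 16171.6 / 6 = 2695.3 s ≈ 44.9 minutes.

44.9 minutes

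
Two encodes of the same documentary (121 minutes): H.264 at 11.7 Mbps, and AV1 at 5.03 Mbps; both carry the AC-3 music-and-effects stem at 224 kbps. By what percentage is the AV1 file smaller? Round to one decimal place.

55.9%

121 min = 7260 s
Audio: 224 kbps = 0.224 Mbps.
H.264: 11.924 Mbps × 7260 s = 86568.2 Mb = 10.821 GB.
AV1: 5.254 Mbps × 7260 s = 38144.0 Mb = 4.768 GB.
Reduction: (1 − 4.768/10.821) × 100 = 55.94%.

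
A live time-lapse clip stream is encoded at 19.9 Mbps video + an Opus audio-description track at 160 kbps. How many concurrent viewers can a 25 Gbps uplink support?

1246

Audio: 160 kbps = 0.160 Mbps.
Per-viewer media rate: 20.060 Mbps.
25 Gbps = 25,000 Mbps; 25,000 / 20.060 = 1246.26 → 1246 viewers.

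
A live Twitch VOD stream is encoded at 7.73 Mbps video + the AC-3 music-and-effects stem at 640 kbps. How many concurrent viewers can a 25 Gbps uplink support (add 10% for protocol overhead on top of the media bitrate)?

2715

Audio: 640 kbps = 0.640 Mbps.
Per-viewer media rate: 8.370 Mbps.
On the wire with 10% overhead: 9.207 Mbps.
25 Gbps = 25,000 Mbps; 25,000 / 9.207 = 2715.33 → 2715 viewers.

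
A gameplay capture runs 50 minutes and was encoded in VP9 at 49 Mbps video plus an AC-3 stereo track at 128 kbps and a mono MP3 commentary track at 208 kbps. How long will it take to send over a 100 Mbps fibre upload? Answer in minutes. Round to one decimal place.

50 min = 3000 s
Audio total: 128 + 208 = 336 kbps = 0.336 Mbps.
Total bitrate: 49.336 Mbps.
File: 49.336 Mbps × 3000 s = 148008.0 Mb.
At 100 Mbps: 148008.0 / 100 = 1480.1 s ≈ 24.7 minutes.

24.7 minutes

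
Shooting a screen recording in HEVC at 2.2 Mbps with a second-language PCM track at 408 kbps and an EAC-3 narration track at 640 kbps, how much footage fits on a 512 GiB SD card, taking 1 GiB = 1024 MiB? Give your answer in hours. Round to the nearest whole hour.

Audio total: 408 + 640 = 1048 kbps = 1.048 Mbps.
Total bitrate: 2.2 + 1.048 = 3.248 Mbps.
Capacity: 512 GiB = 4,398,047 Mb.
Recording time: 4,398,047 / 3.248 = 1,354,078 s ≈ 376 hours.

376 hours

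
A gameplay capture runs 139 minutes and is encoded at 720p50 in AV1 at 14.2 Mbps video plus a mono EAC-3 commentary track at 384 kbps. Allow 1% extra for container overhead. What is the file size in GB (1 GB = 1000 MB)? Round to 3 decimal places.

15.356 GB

139 min = 8340 s
Audio: 384 kbps = 0.384 Mbps.
Total bitrate: 14.2 + 0.384 = 14.584 Mbps.
Stream data: 14.584 Mbps × 8340 s = 121630.6 Mb.
With 1% container overhead: ×1.01.
122,847 Mb ÷ 8 = 15,356 MB → 15.36 GB.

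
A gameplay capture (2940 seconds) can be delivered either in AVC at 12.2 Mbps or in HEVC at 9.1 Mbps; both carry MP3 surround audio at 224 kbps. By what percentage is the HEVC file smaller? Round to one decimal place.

25.0%

Audio: 224 kbps = 0.224 Mbps.
AVC: 12.424 Mbps × 2940 s = 36526.6 Mb = 4.566 GB.
HEVC: 9.324 Mbps × 2940 s = 27412.6 Mb = 3.427 GB.
Reduction: (1 − 3.427/4.566) × 100 = 24.95%.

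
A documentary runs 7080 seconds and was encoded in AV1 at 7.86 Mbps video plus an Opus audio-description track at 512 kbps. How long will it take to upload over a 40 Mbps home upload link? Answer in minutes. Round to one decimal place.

Audio: 512 kbps = 0.512 Mbps.
Total bitrate: 8.372 Mbps.
File: 8.372 Mbps × 7080 s = 59273.8 Mb.
At 40 Mbps: 59273.8 / 40 = 1481.8 s ≈ 24.7 minutes.

24.7 minutes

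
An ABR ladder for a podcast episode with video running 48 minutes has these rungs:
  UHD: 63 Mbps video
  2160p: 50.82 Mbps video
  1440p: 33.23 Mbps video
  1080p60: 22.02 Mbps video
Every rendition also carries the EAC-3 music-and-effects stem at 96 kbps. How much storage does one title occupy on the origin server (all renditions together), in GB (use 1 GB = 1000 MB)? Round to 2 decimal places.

48 min = 2880 s
Audio: 96 kbps = 0.096 Mbps.
Sum of rendition bitrates: (63+0.096) + (50.82+0.096) + (33.23+0.096) + (22.02+0.096) = 169.454 Mbps.
× 2880 s = 488,028 Mb = 61,003 MB = 61.00 GB.

61.00 GB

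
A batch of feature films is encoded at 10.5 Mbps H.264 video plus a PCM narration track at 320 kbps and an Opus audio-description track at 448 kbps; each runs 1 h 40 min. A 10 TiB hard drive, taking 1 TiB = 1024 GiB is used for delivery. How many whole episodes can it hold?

1 h 40 min = 100 min = 6000 s
Audio total: 320 + 448 = 768 kbps = 0.768 Mbps.
Total bitrate: 11.268 Mbps.
Per item: 11.268 Mbps × 6000 s = 67,608 Mb = 8,451 MB.
Capacity: 10 TiB = 87,960,930 Mb; 1301.04 items → 1301 complete.

1301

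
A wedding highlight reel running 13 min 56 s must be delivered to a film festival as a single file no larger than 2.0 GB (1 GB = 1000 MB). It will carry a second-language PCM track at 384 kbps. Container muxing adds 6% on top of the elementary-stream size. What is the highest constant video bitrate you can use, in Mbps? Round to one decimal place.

17.7 Mbps

Budget: 2.0 GB = 16000.0 Mb.
Stream payload after overhead: 16000.0 / 1.06 = 15094.3 Mb.
13 min 56 s = 836 s
Total bitrate budget: 15094.3 Mb / 836 s = 18.055 Mbps.
Audio: 384 kbps = 0.384 Mbps.
Video: 18.055 − 0.384 = 17.671 Mbps.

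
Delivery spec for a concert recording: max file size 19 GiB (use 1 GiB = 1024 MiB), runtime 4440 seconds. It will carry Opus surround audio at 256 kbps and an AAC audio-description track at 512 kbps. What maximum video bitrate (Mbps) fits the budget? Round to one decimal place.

36.0 Mbps

Budget: 19 GiB = 163208.8 Mb.
Total bitrate budget: 163208.8 Mb / 4440 s = 36.759 Mbps.
Audio total: 256 + 512 = 768 kbps = 0.768 Mbps.
Video: 36.759 − 0.768 = 35.991 Mbps.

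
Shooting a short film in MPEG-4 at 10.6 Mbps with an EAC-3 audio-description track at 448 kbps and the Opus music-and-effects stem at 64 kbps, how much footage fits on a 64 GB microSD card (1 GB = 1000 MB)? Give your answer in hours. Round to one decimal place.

12.8 hours

Audio total: 448 + 64 = 512 kbps = 0.512 Mbps.
Total bitrate: 10.6 + 0.512 = 11.112 Mbps.
Capacity: 64 GB = 512,000 Mb.
Recording time: 512,000 / 11.112 = 46,076 s ≈ 12.8 hours.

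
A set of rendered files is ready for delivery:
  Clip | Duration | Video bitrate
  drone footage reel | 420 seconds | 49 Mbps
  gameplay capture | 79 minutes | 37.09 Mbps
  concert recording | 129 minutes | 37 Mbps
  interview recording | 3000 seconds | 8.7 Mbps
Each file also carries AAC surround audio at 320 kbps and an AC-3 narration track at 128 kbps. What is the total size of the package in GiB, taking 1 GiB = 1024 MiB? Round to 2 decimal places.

60.07 GiB

Audio total: 320 + 128 = 448 kbps = 0.448 Mbps.
drone footage reel: 49.448 Mbps × 420 s = 20768.2 Mb
gameplay capture: 37.538 Mbps × 4740 s = 177930.1 Mb
concert recording: 37.448 Mbps × 7740 s = 289847.5 Mb
interview recording: 9.148 Mbps × 3000 s = 27444.0 Mb
Total: 515989.8 Mb = 64498.7 MB.
= 60.07 GiB.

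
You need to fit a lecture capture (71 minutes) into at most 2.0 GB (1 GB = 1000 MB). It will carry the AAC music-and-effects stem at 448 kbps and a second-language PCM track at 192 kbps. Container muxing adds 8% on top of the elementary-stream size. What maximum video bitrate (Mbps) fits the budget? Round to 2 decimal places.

Budget: 2.0 GB = 16000.0 Mb.
Stream payload after overhead: 16000.0 / 1.08 = 14814.8 Mb.
71 min = 4260 s
Total bitrate budget: 14814.8 Mb / 4260 s = 3.478 Mbps.
Audio total: 448 + 192 = 640 kbps = 0.640 Mbps.
Video: 3.478 − 0.640 = 2.838 Mbps.

2.84 Mbps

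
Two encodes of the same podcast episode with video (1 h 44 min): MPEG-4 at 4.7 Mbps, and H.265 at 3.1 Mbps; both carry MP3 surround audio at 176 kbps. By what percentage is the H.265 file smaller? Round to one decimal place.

32.8%

1 h 44 min = 104 min = 6240 s
Audio: 176 kbps = 0.176 Mbps.
MPEG-4: 4.876 Mbps × 6240 s = 30426.2 Mb = 3.542 GiB.
H.265: 3.276 Mbps × 6240 s = 20442.2 Mb = 2.380 GiB.
Reduction: (1 − 2.380/3.542) × 100 = 32.81%.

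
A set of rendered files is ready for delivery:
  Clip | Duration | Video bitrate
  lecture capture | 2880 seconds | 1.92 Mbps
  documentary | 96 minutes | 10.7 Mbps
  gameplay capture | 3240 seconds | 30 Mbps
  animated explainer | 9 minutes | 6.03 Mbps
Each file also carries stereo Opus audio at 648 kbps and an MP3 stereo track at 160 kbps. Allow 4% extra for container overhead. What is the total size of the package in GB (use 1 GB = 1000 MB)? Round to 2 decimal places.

23.09 GB

Audio total: 648 + 160 = 808 kbps = 0.808 Mbps.
lecture capture: 2.728 Mbps × 2880 s × 1.04 = 8170.9 Mb
documentary: 11.508 Mbps × 5760 s × 1.04 = 68937.5 Mb
gameplay capture: 30.808 Mbps × 3240 s × 1.04 = 103810.6 Mb
animated explainer: 6.838 Mbps × 540 s × 1.04 = 3840.2 Mb
Total: 184759.3 Mb = 23094.9 MB.
= 23.09 GB.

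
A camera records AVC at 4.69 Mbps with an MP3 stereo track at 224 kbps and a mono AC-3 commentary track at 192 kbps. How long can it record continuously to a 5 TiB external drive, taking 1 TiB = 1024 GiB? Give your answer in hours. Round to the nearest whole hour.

Audio total: 224 + 192 = 416 kbps = 0.416 Mbps.
Total bitrate: 4.69 + 0.416 = 5.106 Mbps.
Capacity: 5 TiB = 43,980,465 Mb.
Recording time: 43,980,465 / 5.106 = 8,613,487 s ≈ 2,393 hours.

2393 hours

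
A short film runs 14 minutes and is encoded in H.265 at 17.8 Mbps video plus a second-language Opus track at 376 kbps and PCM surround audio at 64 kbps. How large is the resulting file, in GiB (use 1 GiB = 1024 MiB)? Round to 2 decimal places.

14 min = 840 s
Audio total: 376 + 64 = 440 kbps = 0.440 Mbps.
Total bitrate: 17.8 + 0.440 = 18.240 Mbps.
Stream data: 18.240 Mbps × 840 s = 15321.6 Mb.
15,322 Mb = 1,915,200,000 bytes ÷ 1,073,741,824 = 1.784 GiB.

1.78 GiB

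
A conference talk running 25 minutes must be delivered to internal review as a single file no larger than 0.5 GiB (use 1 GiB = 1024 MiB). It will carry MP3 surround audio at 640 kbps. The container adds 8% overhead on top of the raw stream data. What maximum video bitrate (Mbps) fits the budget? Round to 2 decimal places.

Budget: 0.5 GiB = 4295.0 Mb.
Stream payload after overhead: 4295.0 / 1.08 = 3976.8 Mb.
25 min = 1500 s
Total bitrate budget: 3976.8 Mb / 1500 s = 2.651 Mbps.
Audio: 640 kbps = 0.640 Mbps.
Video: 2.651 − 0.640 = 2.011 Mbps.

2.01 Mbps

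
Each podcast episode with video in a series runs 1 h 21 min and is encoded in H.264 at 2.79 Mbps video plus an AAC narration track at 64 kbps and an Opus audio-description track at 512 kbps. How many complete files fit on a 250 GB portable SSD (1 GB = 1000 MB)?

122

1 h 21 min = 81 min = 4860 s
Audio total: 64 + 512 = 576 kbps = 0.576 Mbps.
Total bitrate: 3.366 Mbps.
Per item: 3.366 Mbps × 4860 s = 16,359 Mb = 2,045 MB.
Capacity: 250 GB = 2,000,000 Mb; 122.26 items → 122 complete.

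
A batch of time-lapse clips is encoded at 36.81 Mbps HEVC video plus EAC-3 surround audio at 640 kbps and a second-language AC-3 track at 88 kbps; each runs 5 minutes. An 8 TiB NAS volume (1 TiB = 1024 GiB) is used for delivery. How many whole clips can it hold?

6248

5 min = 300 s
Audio total: 640 + 88 = 728 kbps = 0.728 Mbps.
Total bitrate: 37.538 Mbps.
Per item: 37.538 Mbps × 300 s = 11,261 Mb = 1,408 MB.
Capacity: 8 TiB = 70,368,744 Mb; 6248.67 items → 6248 complete.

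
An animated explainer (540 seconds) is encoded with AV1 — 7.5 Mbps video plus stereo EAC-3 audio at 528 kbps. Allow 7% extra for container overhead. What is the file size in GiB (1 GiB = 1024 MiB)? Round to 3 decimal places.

Audio: 528 kbps = 0.528 Mbps.
Total bitrate: 7.5 + 0.528 = 8.028 Mbps.
Stream data: 8.028 Mbps × 540 s = 4335.1 Mb.
With 7% container overhead: ×1.07.
4,639 Mb = 579,822,300 bytes ÷ 1,073,741,824 = 0.54 GiB.

0.540 GiB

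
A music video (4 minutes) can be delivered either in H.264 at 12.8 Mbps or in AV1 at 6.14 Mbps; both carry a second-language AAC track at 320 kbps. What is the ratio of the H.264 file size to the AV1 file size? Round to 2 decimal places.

2.03

4 min = 240 s
Audio: 320 kbps = 0.320 Mbps.
H.264: 13.120 Mbps × 240 s = 3148.8 Mb = 393.600 MB.
AV1: 6.460 Mbps × 240 s = 1550.4 Mb = 193.800 MB.
Ratio: 393.600 / 193.800 = 2.031.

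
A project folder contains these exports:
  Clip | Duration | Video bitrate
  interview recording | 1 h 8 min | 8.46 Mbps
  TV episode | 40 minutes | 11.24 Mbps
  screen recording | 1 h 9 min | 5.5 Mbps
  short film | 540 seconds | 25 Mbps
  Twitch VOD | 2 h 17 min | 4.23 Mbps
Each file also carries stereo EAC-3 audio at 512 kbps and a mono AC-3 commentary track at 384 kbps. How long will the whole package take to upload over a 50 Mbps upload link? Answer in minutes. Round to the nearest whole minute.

50 minutes

Audio total: 512 + 384 = 896 kbps = 0.896 Mbps.
interview recording: 9.356 Mbps × 4080 s = 38172.5 Mb
TV episode: 12.136 Mbps × 2400 s = 29126.4 Mb
screen recording: 6.396 Mbps × 4140 s = 26479.4 Mb
short film: 25.896 Mbps × 540 s = 13983.8 Mb
Twitch VOD: 5.126 Mbps × 8220 s = 42135.7 Mb
Total: 149897.9 Mb = 18737.2 MB.
At 50 Mbps: 149897.9 / 50 = 2998 s ≈ 50 minutes.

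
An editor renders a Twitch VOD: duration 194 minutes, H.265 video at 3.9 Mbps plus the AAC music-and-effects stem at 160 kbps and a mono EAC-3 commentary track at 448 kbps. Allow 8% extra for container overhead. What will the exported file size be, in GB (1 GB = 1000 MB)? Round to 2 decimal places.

194 min = 11640 s
Audio total: 160 + 448 = 608 kbps = 0.608 Mbps.
Total bitrate: 3.9 + 0.608 = 4.508 Mbps.
Stream data: 4.508 Mbps × 11640 s = 52473.1 Mb.
With 8% container overhead: ×1.08.
56,671 Mb ÷ 8 = 7,084 MB → 7.084 GB.

7.08 GB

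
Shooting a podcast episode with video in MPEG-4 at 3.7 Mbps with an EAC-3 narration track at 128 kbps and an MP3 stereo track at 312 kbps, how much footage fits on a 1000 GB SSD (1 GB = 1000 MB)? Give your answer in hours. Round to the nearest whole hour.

Audio total: 128 + 312 = 440 kbps = 0.440 Mbps.
Total bitrate: 3.7 + 0.440 = 4.140 Mbps.
Capacity: 1000 GB = 8,000,000 Mb.
Recording time: 8,000,000 / 4.140 = 1,932,367 s ≈ 537 hours.

537 hours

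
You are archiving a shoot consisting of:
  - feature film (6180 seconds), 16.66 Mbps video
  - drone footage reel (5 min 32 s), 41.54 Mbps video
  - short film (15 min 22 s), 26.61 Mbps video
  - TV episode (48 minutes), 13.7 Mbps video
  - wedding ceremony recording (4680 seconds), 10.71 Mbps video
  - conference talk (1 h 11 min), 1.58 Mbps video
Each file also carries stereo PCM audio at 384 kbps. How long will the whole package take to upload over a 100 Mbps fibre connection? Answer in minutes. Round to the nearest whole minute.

Audio: 384 kbps = 0.384 Mbps.
feature film: 17.044 Mbps × 6180 s = 105331.9 Mb
drone footage reel: 41.924 Mbps × 332 s = 13918.8 Mb
short film: 26.994 Mbps × 922 s = 24888.5 Mb
TV episode: 14.084 Mbps × 2880 s = 40561.9 Mb
wedding ceremony recording: 11.094 Mbps × 4680 s = 51919.9 Mb
conference talk: 1.964 Mbps × 4260 s = 8366.6 Mb
Total: 244987.6 Mb = 30623.5 MB.
At 100 Mbps: 244987.6 / 100 = 2450 s ≈ 40.8 minutes.

41 minutes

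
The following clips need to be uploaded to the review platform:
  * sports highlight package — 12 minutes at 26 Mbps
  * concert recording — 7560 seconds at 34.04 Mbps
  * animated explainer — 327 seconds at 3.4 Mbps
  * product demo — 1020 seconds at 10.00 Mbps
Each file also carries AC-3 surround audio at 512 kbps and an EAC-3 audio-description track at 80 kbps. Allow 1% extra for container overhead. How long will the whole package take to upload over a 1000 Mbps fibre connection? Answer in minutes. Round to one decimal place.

Audio total: 512 + 80 = 592 kbps = 0.592 Mbps.
sports highlight package: 26.592 Mbps × 720 s × 1.01 = 19337.7 Mb
concert recording: 34.632 Mbps × 7560 s × 1.01 = 264436.1 Mb
animated explainer: 3.992 Mbps × 327 s × 1.01 = 1318.4 Mb
product demo: 10.592 Mbps × 1020 s × 1.01 = 10911.9 Mb
Total: 296004.1 Mb = 37000.5 MB.
At 1000 Mbps: 296004.1 / 1000 = 296 s ≈ 4.93 minutes.

4.9 minutes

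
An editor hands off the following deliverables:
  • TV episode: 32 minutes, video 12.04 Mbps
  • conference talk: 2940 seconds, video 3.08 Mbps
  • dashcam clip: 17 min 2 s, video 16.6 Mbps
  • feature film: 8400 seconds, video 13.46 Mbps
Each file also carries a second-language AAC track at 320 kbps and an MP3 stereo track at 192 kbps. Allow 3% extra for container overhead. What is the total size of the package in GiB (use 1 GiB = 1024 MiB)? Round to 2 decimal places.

20.33 GiB

Audio total: 320 + 192 = 512 kbps = 0.512 Mbps.
TV episode: 12.552 Mbps × 1920 s × 1.03 = 24822.8 Mb
conference talk: 3.592 Mbps × 2940 s × 1.03 = 10877.3 Mb
dashcam clip: 17.112 Mbps × 1022 s × 1.03 = 18013.1 Mb
feature film: 13.972 Mbps × 8400 s × 1.03 = 120885.7 Mb
Total: 174599.0 Mb = 21824.9 MB.
= 20.33 GiB.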